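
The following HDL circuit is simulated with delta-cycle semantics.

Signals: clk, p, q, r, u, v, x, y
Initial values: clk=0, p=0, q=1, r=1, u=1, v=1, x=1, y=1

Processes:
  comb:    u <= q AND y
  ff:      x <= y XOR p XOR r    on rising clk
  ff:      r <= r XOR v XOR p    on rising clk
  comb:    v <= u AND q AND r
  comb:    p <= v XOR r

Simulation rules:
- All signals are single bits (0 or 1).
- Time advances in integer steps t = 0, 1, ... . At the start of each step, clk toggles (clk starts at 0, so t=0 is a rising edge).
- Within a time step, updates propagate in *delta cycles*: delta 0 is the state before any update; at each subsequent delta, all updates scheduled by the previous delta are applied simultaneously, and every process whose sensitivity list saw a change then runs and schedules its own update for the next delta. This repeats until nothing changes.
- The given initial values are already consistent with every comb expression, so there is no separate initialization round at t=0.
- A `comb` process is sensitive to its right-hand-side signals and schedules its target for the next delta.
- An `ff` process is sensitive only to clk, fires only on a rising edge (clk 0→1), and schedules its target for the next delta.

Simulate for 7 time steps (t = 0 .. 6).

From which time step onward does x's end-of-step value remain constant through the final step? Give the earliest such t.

[bits: r,v,p,u,x,clk,q,y]
t=0: Δ0=11011011 Δ1=11011111 Δ2=01010111 Δ3=00110111 Δ4=00010111 | 4Δ
t=1: Δ0=00010111 Δ1=00010011 | 1Δ
t=2: Δ0=00010011 Δ1=00010111 Δ2=00011111 | 2Δ
t=3: Δ0=00011111 Δ1=00011011 | 1Δ
t=4: Δ0=00011011 Δ1=00011111 | 1Δ
t=5: Δ0=00011111 Δ1=00011011 | 1Δ
t=6: Δ0=00011011 Δ1=00011111 | 1Δ

2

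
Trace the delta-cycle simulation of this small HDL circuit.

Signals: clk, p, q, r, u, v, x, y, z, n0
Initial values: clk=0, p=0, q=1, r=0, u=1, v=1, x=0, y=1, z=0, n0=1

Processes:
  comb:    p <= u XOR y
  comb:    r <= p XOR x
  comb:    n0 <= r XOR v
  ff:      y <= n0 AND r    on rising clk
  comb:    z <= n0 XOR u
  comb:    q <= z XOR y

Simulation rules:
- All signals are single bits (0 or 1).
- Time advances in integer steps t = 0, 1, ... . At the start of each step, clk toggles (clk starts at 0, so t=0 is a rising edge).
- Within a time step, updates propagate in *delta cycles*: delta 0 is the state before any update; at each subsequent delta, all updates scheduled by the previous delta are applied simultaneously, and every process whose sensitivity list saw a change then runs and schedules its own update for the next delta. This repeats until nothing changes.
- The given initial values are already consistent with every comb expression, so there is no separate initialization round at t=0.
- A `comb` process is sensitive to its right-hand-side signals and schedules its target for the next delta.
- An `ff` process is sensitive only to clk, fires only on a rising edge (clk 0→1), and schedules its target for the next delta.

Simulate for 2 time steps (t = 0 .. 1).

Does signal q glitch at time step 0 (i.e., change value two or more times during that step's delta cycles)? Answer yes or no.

yes

[bits: q,x,v,clk,p,y,r,u,z,n0]
t=0: Δ0=1010010101 Δ1=1011010101 Δ2=1011000101 Δ3=0011100101 Δ4=0011101101 Δ5=0011101100 Δ6=0011101110 Δ7=1011101110 | 7Δ
t=1: Δ0=1011101110 Δ1=1010101110 | 1Δ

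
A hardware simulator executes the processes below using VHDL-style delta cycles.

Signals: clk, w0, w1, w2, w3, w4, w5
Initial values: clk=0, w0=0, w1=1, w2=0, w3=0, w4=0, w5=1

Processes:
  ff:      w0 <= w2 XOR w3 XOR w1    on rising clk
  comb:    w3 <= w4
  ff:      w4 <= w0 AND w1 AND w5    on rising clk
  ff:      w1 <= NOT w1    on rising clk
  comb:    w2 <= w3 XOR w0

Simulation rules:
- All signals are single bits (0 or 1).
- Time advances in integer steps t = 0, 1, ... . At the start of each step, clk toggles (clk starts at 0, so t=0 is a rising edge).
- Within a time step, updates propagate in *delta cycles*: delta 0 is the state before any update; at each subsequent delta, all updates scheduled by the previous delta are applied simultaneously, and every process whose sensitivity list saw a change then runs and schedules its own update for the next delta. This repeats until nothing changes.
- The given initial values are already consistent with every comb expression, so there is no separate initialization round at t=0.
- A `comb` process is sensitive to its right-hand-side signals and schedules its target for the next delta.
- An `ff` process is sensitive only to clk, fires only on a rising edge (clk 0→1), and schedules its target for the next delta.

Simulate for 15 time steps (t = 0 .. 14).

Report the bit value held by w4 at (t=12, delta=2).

t0.Δ0 w5=1 w2=0 w4=0 clk=0 w1=1 w3=0 w0=0
t0.Δ1 w5=1 w2=0 w4=0 clk=1 w1=1 w3=0 w0=0
t0.Δ2 w5=1 w2=0 w4=0 clk=1 w1=0 w3=0 w0=1
t0.Δ3 w5=1 w2=1 w4=0 clk=1 w1=0 w3=0 w0=1
t1.Δ0 w5=1 w2=1 w4=0 clk=1 w1=0 w3=0 w0=1
t1.Δ1 w5=1 w2=1 w4=0 clk=0 w1=0 w3=0 w0=1
t2.Δ0 w5=1 w2=1 w4=0 clk=0 w1=0 w3=0 w0=1
t2.Δ1 w5=1 w2=1 w4=0 clk=1 w1=0 w3=0 w0=1
t2.Δ2 w5=1 w2=1 w4=0 clk=1 w1=1 w3=0 w0=1
t3.Δ0 w5=1 w2=1 w4=0 clk=1 w1=1 w3=0 w0=1
t3.Δ1 w5=1 w2=1 w4=0 clk=0 w1=1 w3=0 w0=1
t4.Δ0 w5=1 w2=1 w4=0 clk=0 w1=1 w3=0 w0=1
t4.Δ1 w5=1 w2=1 w4=0 clk=1 w1=1 w3=0 w0=1
t4.Δ2 w5=1 w2=1 w4=1 clk=1 w1=0 w3=0 w0=0
t4.Δ3 w5=1 w2=0 w4=1 clk=1 w1=0 w3=1 w0=0
t4.Δ4 w5=1 w2=1 w4=1 clk=1 w1=0 w3=1 w0=0
t5.Δ0 w5=1 w2=1 w4=1 clk=1 w1=0 w3=1 w0=0
t5.Δ1 w5=1 w2=1 w4=1 clk=0 w1=0 w3=1 w0=0
t6.Δ0 w5=1 w2=1 w4=1 clk=0 w1=0 w3=1 w0=0
t6.Δ1 w5=1 w2=1 w4=1 clk=1 w1=0 w3=1 w0=0
t6.Δ2 w5=1 w2=1 w4=0 clk=1 w1=1 w3=1 w0=0
t6.Δ3 w5=1 w2=1 w4=0 clk=1 w1=1 w3=0 w0=0
t6.Δ4 w5=1 w2=0 w4=0 clk=1 w1=1 w3=0 w0=0
t7.Δ0 w5=1 w2=0 w4=0 clk=1 w1=1 w3=0 w0=0
t7.Δ1 w5=1 w2=0 w4=0 clk=0 w1=1 w3=0 w0=0
t8.Δ0 w5=1 w2=0 w4=0 clk=0 w1=1 w3=0 w0=0
t8.Δ1 w5=1 w2=0 w4=0 clk=1 w1=1 w3=0 w0=0
t8.Δ2 w5=1 w2=0 w4=0 clk=1 w1=0 w3=0 w0=1
t8.Δ3 w5=1 w2=1 w4=0 clk=1 w1=0 w3=0 w0=1
t9.Δ0 w5=1 w2=1 w4=0 clk=1 w1=0 w3=0 w0=1
t9.Δ1 w5=1 w2=1 w4=0 clk=0 w1=0 w3=0 w0=1
t10.Δ0 w5=1 w2=1 w4=0 clk=0 w1=0 w3=0 w0=1
t10.Δ1 w5=1 w2=1 w4=0 clk=1 w1=0 w3=0 w0=1
t10.Δ2 w5=1 w2=1 w4=0 clk=1 w1=1 w3=0 w0=1
t11.Δ0 w5=1 w2=1 w4=0 clk=1 w1=1 w3=0 w0=1
t11.Δ1 w5=1 w2=1 w4=0 clk=0 w1=1 w3=0 w0=1
t12.Δ0 w5=1 w2=1 w4=0 clk=0 w1=1 w3=0 w0=1
t12.Δ1 w5=1 w2=1 w4=0 clk=1 w1=1 w3=0 w0=1
t12.Δ2 w5=1 w2=1 w4=1 clk=1 w1=0 w3=0 w0=0
t12.Δ3 w5=1 w2=0 w4=1 clk=1 w1=0 w3=1 w0=0
t12.Δ4 w5=1 w2=1 w4=1 clk=1 w1=0 w3=1 w0=0
t13.Δ0 w5=1 w2=1 w4=1 clk=1 w1=0 w3=1 w0=0
t13.Δ1 w5=1 w2=1 w4=1 clk=0 w1=0 w3=1 w0=0
t14.Δ0 w5=1 w2=1 w4=1 clk=0 w1=0 w3=1 w0=0
t14.Δ1 w5=1 w2=1 w4=1 clk=1 w1=0 w3=1 w0=0
t14.Δ2 w5=1 w2=1 w4=0 clk=1 w1=1 w3=1 w0=0
t14.Δ3 w5=1 w2=1 w4=0 clk=1 w1=1 w3=0 w0=0
t14.Δ4 w5=1 w2=0 w4=0 clk=1 w1=1 w3=0 w0=0

1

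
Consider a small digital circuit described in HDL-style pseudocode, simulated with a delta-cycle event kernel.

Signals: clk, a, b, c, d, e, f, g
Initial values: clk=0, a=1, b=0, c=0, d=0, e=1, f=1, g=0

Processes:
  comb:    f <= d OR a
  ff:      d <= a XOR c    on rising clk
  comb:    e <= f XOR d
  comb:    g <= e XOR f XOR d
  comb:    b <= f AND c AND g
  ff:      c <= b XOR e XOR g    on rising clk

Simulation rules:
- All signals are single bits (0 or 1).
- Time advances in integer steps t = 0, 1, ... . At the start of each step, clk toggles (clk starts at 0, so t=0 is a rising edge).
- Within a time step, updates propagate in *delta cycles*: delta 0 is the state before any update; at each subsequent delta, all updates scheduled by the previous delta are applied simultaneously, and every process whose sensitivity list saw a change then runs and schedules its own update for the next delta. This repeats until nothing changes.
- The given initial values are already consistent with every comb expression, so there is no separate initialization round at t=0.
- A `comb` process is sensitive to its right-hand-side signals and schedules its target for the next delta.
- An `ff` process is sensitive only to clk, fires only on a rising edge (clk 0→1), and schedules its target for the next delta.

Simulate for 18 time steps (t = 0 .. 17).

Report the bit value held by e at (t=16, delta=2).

t=0 Δ0: a=1 d=0 g=0 b=0 c=0 clk=0 f=1 e=1
  Δ1: clk:0→1
  Δ2: d:0→1, c:0→1
  Δ3: g:0→1, e:1→0
  Δ4: g:1→0, b:0→1
  Δ5: b:1→0
  (5Δ to stable)
t=1 Δ0: a=1 d=1 g=0 b=0 c=1 clk=1 f=1 e=0
  Δ1: clk:1→0
  (1Δ to stable)
t=2 Δ0: a=1 d=1 g=0 b=0 c=1 clk=0 f=1 e=0
  Δ1: clk:0→1
  Δ2: d:1→0, c:1→0
  Δ3: g:0→1, e:0→1
  Δ4: g:1→0
  (4Δ to stable)
t=3 Δ0: a=1 d=0 g=0 b=0 c=0 clk=1 f=1 e=1
  Δ1: clk:1→0
  (1Δ to stable)
t=4 Δ0: a=1 d=0 g=0 b=0 c=0 clk=0 f=1 e=1
  Δ1: clk:0→1
  Δ2: d:0→1, c:0→1
  Δ3: g:0→1, e:1→0
  Δ4: g:1→0, b:0→1
  Δ5: b:1→0
  (5Δ to stable)
t=5 Δ0: a=1 d=1 g=0 b=0 c=1 clk=1 f=1 e=0
  Δ1: clk:1→0
  (1Δ to stable)
t=6 Δ0: a=1 d=1 g=0 b=0 c=1 clk=0 f=1 e=0
  Δ1: clk:0→1
  Δ2: d:1→0, c:1→0
  Δ3: g:0→1, e:0→1
  Δ4: g:1→0
  (4Δ to stable)
t=7 Δ0: a=1 d=0 g=0 b=0 c=0 clk=1 f=1 e=1
  Δ1: clk:1→0
  (1Δ to stable)
t=8 Δ0: a=1 d=0 g=0 b=0 c=0 clk=0 f=1 e=1
  Δ1: clk:0→1
  Δ2: d:0→1, c:0→1
  Δ3: g:0→1, e:1→0
  Δ4: g:1→0, b:0→1
  Δ5: b:1→0
  (5Δ to stable)
t=9 Δ0: a=1 d=1 g=0 b=0 c=1 clk=1 f=1 e=0
  Δ1: clk:1→0
  (1Δ to stable)
t=10 Δ0: a=1 d=1 g=0 b=0 c=1 clk=0 f=1 e=0
  Δ1: clk:0→1
  Δ2: d:1→0, c:1→0
  Δ3: g:0→1, e:0→1
  Δ4: g:1→0
  (4Δ to stable)
t=11 Δ0: a=1 d=0 g=0 b=0 c=0 clk=1 f=1 e=1
  Δ1: clk:1→0
  (1Δ to stable)
t=12 Δ0: a=1 d=0 g=0 b=0 c=0 clk=0 f=1 e=1
  Δ1: clk:0→1
  Δ2: d:0→1, c:0→1
  Δ3: g:0→1, e:1→0
  Δ4: g:1→0, b:0→1
  Δ5: b:1→0
  (5Δ to stable)
t=13 Δ0: a=1 d=1 g=0 b=0 c=1 clk=1 f=1 e=0
  Δ1: clk:1→0
  (1Δ to stable)
t=14 Δ0: a=1 d=1 g=0 b=0 c=1 clk=0 f=1 e=0
  Δ1: clk:0→1
  Δ2: d:1→0, c:1→0
  Δ3: g:0→1, e:0→1
  Δ4: g:1→0
  (4Δ to stable)
t=15 Δ0: a=1 d=0 g=0 b=0 c=0 clk=1 f=1 e=1
  Δ1: clk:1→0
  (1Δ to stable)
t=16 Δ0: a=1 d=0 g=0 b=0 c=0 clk=0 f=1 e=1
  Δ1: clk:0→1
  Δ2: d:0→1, c:0→1
  Δ3: g:0→1, e:1→0
  Δ4: g:1→0, b:0→1
  Δ5: b:1→0
  (5Δ to stable)
t=17 Δ0: a=1 d=1 g=0 b=0 c=1 clk=1 f=1 e=0
  Δ1: clk:1→0
  (1Δ to stable)

1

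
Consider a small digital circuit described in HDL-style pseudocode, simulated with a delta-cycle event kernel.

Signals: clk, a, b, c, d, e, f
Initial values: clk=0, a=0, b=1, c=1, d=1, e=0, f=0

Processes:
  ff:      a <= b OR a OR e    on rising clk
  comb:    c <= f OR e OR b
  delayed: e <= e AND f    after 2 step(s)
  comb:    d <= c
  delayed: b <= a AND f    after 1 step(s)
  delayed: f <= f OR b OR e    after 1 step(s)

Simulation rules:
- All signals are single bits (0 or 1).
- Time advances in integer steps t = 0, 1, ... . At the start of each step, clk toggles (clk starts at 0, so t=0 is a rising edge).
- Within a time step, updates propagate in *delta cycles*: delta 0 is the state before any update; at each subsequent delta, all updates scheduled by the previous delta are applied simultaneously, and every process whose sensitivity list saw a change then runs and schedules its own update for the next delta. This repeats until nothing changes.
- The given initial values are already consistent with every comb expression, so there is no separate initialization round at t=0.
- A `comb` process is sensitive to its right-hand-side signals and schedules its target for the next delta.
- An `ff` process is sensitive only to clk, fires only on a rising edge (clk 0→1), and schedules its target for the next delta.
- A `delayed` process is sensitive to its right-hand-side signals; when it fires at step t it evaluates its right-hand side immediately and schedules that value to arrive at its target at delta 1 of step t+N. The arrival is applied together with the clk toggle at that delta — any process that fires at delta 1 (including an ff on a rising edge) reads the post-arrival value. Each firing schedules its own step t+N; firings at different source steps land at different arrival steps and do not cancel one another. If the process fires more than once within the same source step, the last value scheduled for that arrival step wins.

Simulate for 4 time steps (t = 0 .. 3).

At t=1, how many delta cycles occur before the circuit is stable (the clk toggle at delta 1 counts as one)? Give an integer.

[bits: c,d,a,clk,f,e,b]
t=0: Δ0=1100001 Δ1=1101001 Δ2=1111001 | 2Δ
t=1: Δ0=1111001 Δ1=1110000 Δ2=0110000 Δ3=0010000 | 3Δ
t=2: Δ0=0010000 Δ1=0011000 | 1Δ
t=3: Δ0=0011000 Δ1=0010000 | 1Δ

3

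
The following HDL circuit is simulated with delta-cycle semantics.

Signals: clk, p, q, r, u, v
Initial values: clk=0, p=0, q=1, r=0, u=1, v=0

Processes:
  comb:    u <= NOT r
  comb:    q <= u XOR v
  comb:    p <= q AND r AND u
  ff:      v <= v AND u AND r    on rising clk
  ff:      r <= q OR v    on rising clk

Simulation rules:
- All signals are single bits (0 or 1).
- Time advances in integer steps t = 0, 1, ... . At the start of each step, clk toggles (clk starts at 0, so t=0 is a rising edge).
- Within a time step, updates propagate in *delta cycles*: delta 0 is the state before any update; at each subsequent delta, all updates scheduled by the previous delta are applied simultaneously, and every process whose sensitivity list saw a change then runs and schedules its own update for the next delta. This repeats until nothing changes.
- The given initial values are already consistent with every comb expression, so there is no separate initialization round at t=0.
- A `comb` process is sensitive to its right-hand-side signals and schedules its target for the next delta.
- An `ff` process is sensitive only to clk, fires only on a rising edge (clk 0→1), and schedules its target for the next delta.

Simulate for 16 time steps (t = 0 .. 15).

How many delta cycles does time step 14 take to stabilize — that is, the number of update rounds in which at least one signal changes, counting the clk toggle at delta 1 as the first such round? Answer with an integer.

4

[bits: q,v,clk,p,r,u]
t=0: Δ0=100001 Δ1=101001 Δ2=101011 Δ3=101110 Δ4=001010 | 4Δ
t=1: Δ0=001010 Δ1=000010 | 1Δ
t=2: Δ0=000010 Δ1=001010 Δ2=001000 Δ3=001001 Δ4=101001 | 4Δ
t=3: Δ0=101001 Δ1=100001 | 1Δ
t=4: Δ0=100001 Δ1=101001 Δ2=101011 Δ3=101110 Δ4=001010 | 4Δ
t=5: Δ0=001010 Δ1=000010 | 1Δ
t=6: Δ0=000010 Δ1=001010 Δ2=001000 Δ3=001001 Δ4=101001 | 4Δ
t=7: Δ0=101001 Δ1=100001 | 1Δ
t=8: Δ0=100001 Δ1=101001 Δ2=101011 Δ3=101110 Δ4=001010 | 4Δ
t=9: Δ0=001010 Δ1=000010 | 1Δ
t=10: Δ0=000010 Δ1=001010 Δ2=001000 Δ3=001001 Δ4=101001 | 4Δ
t=11: Δ0=101001 Δ1=100001 | 1Δ
t=12: Δ0=100001 Δ1=101001 Δ2=101011 Δ3=101110 Δ4=001010 | 4Δ
t=13: Δ0=001010 Δ1=000010 | 1Δ
t=14: Δ0=000010 Δ1=001010 Δ2=001000 Δ3=001001 Δ4=101001 | 4Δ
t=15: Δ0=101001 Δ1=100001 | 1Δ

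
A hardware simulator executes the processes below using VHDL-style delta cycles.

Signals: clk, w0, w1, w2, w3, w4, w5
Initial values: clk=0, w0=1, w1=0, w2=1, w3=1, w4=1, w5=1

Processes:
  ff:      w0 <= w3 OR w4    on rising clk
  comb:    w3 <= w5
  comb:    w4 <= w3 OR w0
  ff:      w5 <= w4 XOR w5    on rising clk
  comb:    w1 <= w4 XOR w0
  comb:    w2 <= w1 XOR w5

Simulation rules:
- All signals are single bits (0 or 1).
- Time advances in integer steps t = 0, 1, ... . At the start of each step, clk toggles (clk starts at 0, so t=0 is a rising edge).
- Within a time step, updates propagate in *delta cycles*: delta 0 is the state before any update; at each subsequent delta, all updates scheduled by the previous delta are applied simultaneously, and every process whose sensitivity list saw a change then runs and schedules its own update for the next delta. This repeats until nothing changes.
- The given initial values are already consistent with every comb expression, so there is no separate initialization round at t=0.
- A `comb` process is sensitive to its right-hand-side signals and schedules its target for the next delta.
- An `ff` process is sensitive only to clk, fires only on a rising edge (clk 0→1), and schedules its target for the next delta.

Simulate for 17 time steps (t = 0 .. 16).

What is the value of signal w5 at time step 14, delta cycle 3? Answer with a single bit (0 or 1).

[bits: w0,clk,w3,w1,w4,w2,w5]
t=0: Δ0=1010111 Δ1=1110111 Δ2=1110110 Δ3=1100100 | 3Δ
t=1: Δ0=1100100 Δ1=1000100 | 1Δ
t=2: Δ0=1000100 Δ1=1100100 Δ2=1100101 Δ3=1110111 | 3Δ
t=3: Δ0=1110111 Δ1=1010111 | 1Δ
t=4: Δ0=1010111 Δ1=1110111 Δ2=1110110 Δ3=1100100 | 3Δ
t=5: Δ0=1100100 Δ1=1000100 | 1Δ
t=6: Δ0=1000100 Δ1=1100100 Δ2=1100101 Δ3=1110111 | 3Δ
t=7: Δ0=1110111 Δ1=1010111 | 1Δ
t=8: Δ0=1010111 Δ1=1110111 Δ2=1110110 Δ3=1100100 | 3Δ
t=9: Δ0=1100100 Δ1=1000100 | 1Δ
t=10: Δ0=1000100 Δ1=1100100 Δ2=1100101 Δ3=1110111 | 3Δ
t=11: Δ0=1110111 Δ1=1010111 | 1Δ
t=12: Δ0=1010111 Δ1=1110111 Δ2=1110110 Δ3=1100100 | 3Δ
t=13: Δ0=1100100 Δ1=1000100 | 1Δ
t=14: Δ0=1000100 Δ1=1100100 Δ2=1100101 Δ3=1110111 | 3Δ
t=15: Δ0=1110111 Δ1=1010111 | 1Δ
t=16: Δ0=1010111 Δ1=1110111 Δ2=1110110 Δ3=1100100 | 3Δ

1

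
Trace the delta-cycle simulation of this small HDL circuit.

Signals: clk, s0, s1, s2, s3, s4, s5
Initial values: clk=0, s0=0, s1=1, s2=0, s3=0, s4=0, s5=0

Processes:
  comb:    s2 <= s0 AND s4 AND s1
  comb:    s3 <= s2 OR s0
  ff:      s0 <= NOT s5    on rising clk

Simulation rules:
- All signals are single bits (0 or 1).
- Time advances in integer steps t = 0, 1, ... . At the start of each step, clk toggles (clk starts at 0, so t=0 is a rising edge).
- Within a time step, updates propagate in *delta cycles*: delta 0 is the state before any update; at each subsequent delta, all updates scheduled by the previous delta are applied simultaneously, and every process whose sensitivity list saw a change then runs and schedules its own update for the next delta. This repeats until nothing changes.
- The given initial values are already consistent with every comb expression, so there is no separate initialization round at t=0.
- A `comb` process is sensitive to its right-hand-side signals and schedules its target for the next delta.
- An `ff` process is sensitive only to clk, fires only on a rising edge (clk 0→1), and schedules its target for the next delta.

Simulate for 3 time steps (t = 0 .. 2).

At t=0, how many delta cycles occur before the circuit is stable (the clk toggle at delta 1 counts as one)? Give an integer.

3

[bits: s2,s5,s0,s4,clk,s1,s3]
t=0: Δ0=0000010 Δ1=0000110 Δ2=0010110 Δ3=0010111 | 3Δ
t=1: Δ0=0010111 Δ1=0010011 | 1Δ
t=2: Δ0=0010011 Δ1=0010111 | 1Δ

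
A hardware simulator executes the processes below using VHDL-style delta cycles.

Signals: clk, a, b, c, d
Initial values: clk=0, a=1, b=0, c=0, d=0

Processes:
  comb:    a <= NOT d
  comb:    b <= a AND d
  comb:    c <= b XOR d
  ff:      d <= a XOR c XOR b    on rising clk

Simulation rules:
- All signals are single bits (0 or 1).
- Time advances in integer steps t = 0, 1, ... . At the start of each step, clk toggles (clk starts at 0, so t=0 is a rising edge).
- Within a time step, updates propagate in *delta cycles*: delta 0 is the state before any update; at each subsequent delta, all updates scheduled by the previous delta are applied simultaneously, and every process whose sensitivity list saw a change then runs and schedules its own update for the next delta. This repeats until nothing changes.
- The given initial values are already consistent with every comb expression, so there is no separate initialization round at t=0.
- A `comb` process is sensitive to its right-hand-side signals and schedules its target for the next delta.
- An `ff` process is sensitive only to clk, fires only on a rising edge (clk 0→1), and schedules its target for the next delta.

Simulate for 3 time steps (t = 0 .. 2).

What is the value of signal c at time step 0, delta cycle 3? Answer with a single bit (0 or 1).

1

t0.Δ0 a=1 clk=0 b=0 c=0 d=0
t0.Δ1 a=1 clk=1 b=0 c=0 d=0
t0.Δ2 a=1 clk=1 b=0 c=0 d=1
t0.Δ3 a=0 clk=1 b=1 c=1 d=1
t0.Δ4 a=0 clk=1 b=0 c=0 d=1
t0.Δ5 a=0 clk=1 b=0 c=1 d=1
t1.Δ0 a=0 clk=1 b=0 c=1 d=1
t1.Δ1 a=0 clk=0 b=0 c=1 d=1
t2.Δ0 a=0 clk=0 b=0 c=1 d=1
t2.Δ1 a=0 clk=1 b=0 c=1 d=1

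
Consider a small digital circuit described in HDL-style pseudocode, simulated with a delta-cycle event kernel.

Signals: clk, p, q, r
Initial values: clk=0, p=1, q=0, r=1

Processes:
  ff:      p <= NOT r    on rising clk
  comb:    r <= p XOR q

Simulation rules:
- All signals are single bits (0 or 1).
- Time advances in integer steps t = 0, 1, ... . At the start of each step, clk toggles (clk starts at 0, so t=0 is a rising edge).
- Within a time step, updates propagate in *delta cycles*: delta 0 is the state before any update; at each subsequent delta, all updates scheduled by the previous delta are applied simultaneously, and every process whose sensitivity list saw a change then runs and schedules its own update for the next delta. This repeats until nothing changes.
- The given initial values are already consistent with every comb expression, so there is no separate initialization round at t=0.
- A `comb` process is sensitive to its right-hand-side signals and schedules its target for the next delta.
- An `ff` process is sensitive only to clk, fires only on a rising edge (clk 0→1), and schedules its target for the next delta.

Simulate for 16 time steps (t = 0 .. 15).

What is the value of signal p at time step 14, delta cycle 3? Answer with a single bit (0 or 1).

t0.Δ0 clk=0 q=0 p=1 r=1
t0.Δ1 clk=1 q=0 p=1 r=1
t0.Δ2 clk=1 q=0 p=0 r=1
t0.Δ3 clk=1 q=0 p=0 r=0
t1.Δ0 clk=1 q=0 p=0 r=0
t1.Δ1 clk=0 q=0 p=0 r=0
t2.Δ0 clk=0 q=0 p=0 r=0
t2.Δ1 clk=1 q=0 p=0 r=0
t2.Δ2 clk=1 q=0 p=1 r=0
t2.Δ3 clk=1 q=0 p=1 r=1
t3.Δ0 clk=1 q=0 p=1 r=1
t3.Δ1 clk=0 q=0 p=1 r=1
t4.Δ0 clk=0 q=0 p=1 r=1
t4.Δ1 clk=1 q=0 p=1 r=1
t4.Δ2 clk=1 q=0 p=0 r=1
t4.Δ3 clk=1 q=0 p=0 r=0
t5.Δ0 clk=1 q=0 p=0 r=0
t5.Δ1 clk=0 q=0 p=0 r=0
t6.Δ0 clk=0 q=0 p=0 r=0
t6.Δ1 clk=1 q=0 p=0 r=0
t6.Δ2 clk=1 q=0 p=1 r=0
t6.Δ3 clk=1 q=0 p=1 r=1
t7.Δ0 clk=1 q=0 p=1 r=1
t7.Δ1 clk=0 q=0 p=1 r=1
t8.Δ0 clk=0 q=0 p=1 r=1
t8.Δ1 clk=1 q=0 p=1 r=1
t8.Δ2 clk=1 q=0 p=0 r=1
t8.Δ3 clk=1 q=0 p=0 r=0
t9.Δ0 clk=1 q=0 p=0 r=0
t9.Δ1 clk=0 q=0 p=0 r=0
t10.Δ0 clk=0 q=0 p=0 r=0
t10.Δ1 clk=1 q=0 p=0 r=0
t10.Δ2 clk=1 q=0 p=1 r=0
t10.Δ3 clk=1 q=0 p=1 r=1
t11.Δ0 clk=1 q=0 p=1 r=1
t11.Δ1 clk=0 q=0 p=1 r=1
t12.Δ0 clk=0 q=0 p=1 r=1
t12.Δ1 clk=1 q=0 p=1 r=1
t12.Δ2 clk=1 q=0 p=0 r=1
t12.Δ3 clk=1 q=0 p=0 r=0
t13.Δ0 clk=1 q=0 p=0 r=0
t13.Δ1 clk=0 q=0 p=0 r=0
t14.Δ0 clk=0 q=0 p=0 r=0
t14.Δ1 clk=1 q=0 p=0 r=0
t14.Δ2 clk=1 q=0 p=1 r=0
t14.Δ3 clk=1 q=0 p=1 r=1
t15.Δ0 clk=1 q=0 p=1 r=1
t15.Δ1 clk=0 q=0 p=1 r=1

1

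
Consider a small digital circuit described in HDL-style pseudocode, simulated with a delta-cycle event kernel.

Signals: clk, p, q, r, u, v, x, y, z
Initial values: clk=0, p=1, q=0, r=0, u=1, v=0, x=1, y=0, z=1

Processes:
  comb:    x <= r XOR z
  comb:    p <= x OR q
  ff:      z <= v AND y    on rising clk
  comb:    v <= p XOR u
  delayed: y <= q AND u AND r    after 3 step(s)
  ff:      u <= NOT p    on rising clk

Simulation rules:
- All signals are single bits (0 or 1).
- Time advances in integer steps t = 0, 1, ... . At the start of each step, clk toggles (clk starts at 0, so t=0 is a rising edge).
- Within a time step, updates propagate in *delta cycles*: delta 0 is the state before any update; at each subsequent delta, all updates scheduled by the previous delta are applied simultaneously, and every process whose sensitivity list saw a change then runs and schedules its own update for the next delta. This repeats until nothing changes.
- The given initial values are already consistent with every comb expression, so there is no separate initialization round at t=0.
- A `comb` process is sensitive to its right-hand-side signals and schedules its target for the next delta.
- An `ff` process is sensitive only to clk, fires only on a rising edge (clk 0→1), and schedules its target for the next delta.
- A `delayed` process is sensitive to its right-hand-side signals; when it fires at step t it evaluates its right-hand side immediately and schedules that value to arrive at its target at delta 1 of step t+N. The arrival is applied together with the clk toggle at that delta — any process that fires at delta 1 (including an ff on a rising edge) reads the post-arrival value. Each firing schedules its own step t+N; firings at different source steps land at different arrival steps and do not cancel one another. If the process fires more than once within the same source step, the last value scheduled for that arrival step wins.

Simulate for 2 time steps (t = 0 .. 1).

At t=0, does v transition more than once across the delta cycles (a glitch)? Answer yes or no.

t=0 Δ0: z=1 u=1 p=1 x=1 q=0 y=0 clk=0 v=0 r=0
  Δ1: clk:0→1
  Δ2: z:1→0, u:1→0
  Δ3: x:1→0, v:0→1
  Δ4: p:1→0
  Δ5: v:1→0
  (5Δ to stable)
t=1 Δ0: z=0 u=0 p=0 x=0 q=0 y=0 clk=1 v=0 r=0
  Δ1: clk:1→0
  (1Δ to stable)

yes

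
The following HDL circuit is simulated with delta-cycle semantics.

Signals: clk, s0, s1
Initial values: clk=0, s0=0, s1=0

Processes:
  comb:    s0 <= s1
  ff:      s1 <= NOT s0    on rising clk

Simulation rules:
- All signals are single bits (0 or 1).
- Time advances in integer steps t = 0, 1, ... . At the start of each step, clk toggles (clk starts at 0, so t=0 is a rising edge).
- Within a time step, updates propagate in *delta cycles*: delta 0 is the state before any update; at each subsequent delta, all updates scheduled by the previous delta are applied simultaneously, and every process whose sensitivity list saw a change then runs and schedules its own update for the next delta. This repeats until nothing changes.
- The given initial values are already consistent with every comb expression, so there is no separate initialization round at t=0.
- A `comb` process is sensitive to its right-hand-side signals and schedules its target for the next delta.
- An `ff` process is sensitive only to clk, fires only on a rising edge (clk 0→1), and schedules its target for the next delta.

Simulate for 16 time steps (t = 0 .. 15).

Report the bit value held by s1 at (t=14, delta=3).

[bits: s1,s0,clk]
t=0: Δ0=000 Δ1=001 Δ2=101 Δ3=111 | 3Δ
t=1: Δ0=111 Δ1=110 | 1Δ
t=2: Δ0=110 Δ1=111 Δ2=011 Δ3=001 | 3Δ
t=3: Δ0=001 Δ1=000 | 1Δ
t=4: Δ0=000 Δ1=001 Δ2=101 Δ3=111 | 3Δ
t=5: Δ0=111 Δ1=110 | 1Δ
t=6: Δ0=110 Δ1=111 Δ2=011 Δ3=001 | 3Δ
t=7: Δ0=001 Δ1=000 | 1Δ
t=8: Δ0=000 Δ1=001 Δ2=101 Δ3=111 | 3Δ
t=9: Δ0=111 Δ1=110 | 1Δ
t=10: Δ0=110 Δ1=111 Δ2=011 Δ3=001 | 3Δ
t=11: Δ0=001 Δ1=000 | 1Δ
t=12: Δ0=000 Δ1=001 Δ2=101 Δ3=111 | 3Δ
t=13: Δ0=111 Δ1=110 | 1Δ
t=14: Δ0=110 Δ1=111 Δ2=011 Δ3=001 | 3Δ
t=15: Δ0=001 Δ1=000 | 1Δ

0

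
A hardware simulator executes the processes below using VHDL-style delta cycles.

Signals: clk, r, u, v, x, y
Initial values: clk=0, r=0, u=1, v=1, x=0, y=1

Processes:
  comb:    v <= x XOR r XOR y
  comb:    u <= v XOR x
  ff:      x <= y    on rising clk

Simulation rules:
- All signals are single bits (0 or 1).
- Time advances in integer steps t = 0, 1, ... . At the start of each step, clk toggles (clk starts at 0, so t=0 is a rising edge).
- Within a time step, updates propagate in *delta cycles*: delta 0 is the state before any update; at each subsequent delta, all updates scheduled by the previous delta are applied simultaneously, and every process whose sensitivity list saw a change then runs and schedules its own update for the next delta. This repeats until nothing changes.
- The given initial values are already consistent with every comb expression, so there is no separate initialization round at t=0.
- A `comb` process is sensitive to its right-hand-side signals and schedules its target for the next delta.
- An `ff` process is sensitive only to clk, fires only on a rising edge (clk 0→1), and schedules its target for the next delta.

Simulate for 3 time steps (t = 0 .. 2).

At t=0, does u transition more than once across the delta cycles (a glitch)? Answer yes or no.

yes

[bits: x,v,u,y,clk,r]
t=0: Δ0=011100 Δ1=011110 Δ2=111110 Δ3=100110 Δ4=101110 | 4Δ
t=1: Δ0=101110 Δ1=101100 | 1Δ
t=2: Δ0=101100 Δ1=101110 | 1Δ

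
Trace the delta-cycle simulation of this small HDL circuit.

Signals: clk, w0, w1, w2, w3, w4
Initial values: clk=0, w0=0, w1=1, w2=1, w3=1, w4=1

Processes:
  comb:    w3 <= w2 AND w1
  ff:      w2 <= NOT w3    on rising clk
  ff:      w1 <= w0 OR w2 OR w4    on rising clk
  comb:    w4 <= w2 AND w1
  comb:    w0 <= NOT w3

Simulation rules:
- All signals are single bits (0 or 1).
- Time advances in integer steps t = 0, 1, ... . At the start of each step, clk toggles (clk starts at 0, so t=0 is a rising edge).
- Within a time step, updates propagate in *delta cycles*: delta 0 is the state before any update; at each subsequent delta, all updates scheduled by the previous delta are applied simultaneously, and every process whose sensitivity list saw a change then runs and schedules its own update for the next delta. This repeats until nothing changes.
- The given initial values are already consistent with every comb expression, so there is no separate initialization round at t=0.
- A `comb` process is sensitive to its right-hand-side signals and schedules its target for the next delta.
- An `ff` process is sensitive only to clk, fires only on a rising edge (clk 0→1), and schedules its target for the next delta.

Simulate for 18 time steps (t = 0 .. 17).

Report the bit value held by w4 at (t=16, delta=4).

0

t=0 Δ0: w0=0 w2=1 w3=1 w4=1 w1=1 clk=0
  Δ1: clk:0→1
  Δ2: w2:1→0
  Δ3: w3:1→0, w4:1→0
  Δ4: w0:0→1
  (4Δ to stable)
t=1 Δ0: w0=1 w2=0 w3=0 w4=0 w1=1 clk=1
  Δ1: clk:1→0
  (1Δ to stable)
t=2 Δ0: w0=1 w2=0 w3=0 w4=0 w1=1 clk=0
  Δ1: clk:0→1
  Δ2: w2:0→1
  Δ3: w3:0→1, w4:0→1
  Δ4: w0:1→0
  (4Δ to stable)
t=3 Δ0: w0=0 w2=1 w3=1 w4=1 w1=1 clk=1
  Δ1: clk:1→0
  (1Δ to stable)
t=4 Δ0: w0=0 w2=1 w3=1 w4=1 w1=1 clk=0
  Δ1: clk:0→1
  Δ2: w2:1→0
  Δ3: w3:1→0, w4:1→0
  Δ4: w0:0→1
  (4Δ to stable)
t=5 Δ0: w0=1 w2=0 w3=0 w4=0 w1=1 clk=1
  Δ1: clk:1→0
  (1Δ to stable)
t=6 Δ0: w0=1 w2=0 w3=0 w4=0 w1=1 clk=0
  Δ1: clk:0→1
  Δ2: w2:0→1
  Δ3: w3:0→1, w4:0→1
  Δ4: w0:1→0
  (4Δ to stable)
t=7 Δ0: w0=0 w2=1 w3=1 w4=1 w1=1 clk=1
  Δ1: clk:1→0
  (1Δ to stable)
t=8 Δ0: w0=0 w2=1 w3=1 w4=1 w1=1 clk=0
  Δ1: clk:0→1
  Δ2: w2:1→0
  Δ3: w3:1→0, w4:1→0
  Δ4: w0:0→1
  (4Δ to stable)
t=9 Δ0: w0=1 w2=0 w3=0 w4=0 w1=1 clk=1
  Δ1: clk:1→0
  (1Δ to stable)
t=10 Δ0: w0=1 w2=0 w3=0 w4=0 w1=1 clk=0
  Δ1: clk:0→1
  Δ2: w2:0→1
  Δ3: w3:0→1, w4:0→1
  Δ4: w0:1→0
  (4Δ to stable)
t=11 Δ0: w0=0 w2=1 w3=1 w4=1 w1=1 clk=1
  Δ1: clk:1→0
  (1Δ to stable)
t=12 Δ0: w0=0 w2=1 w3=1 w4=1 w1=1 clk=0
  Δ1: clk:0→1
  Δ2: w2:1→0
  Δ3: w3:1→0, w4:1→0
  Δ4: w0:0→1
  (4Δ to stable)
t=13 Δ0: w0=1 w2=0 w3=0 w4=0 w1=1 clk=1
  Δ1: clk:1→0
  (1Δ to stable)
t=14 Δ0: w0=1 w2=0 w3=0 w4=0 w1=1 clk=0
  Δ1: clk:0→1
  Δ2: w2:0→1
  Δ3: w3:0→1, w4:0→1
  Δ4: w0:1→0
  (4Δ to stable)
t=15 Δ0: w0=0 w2=1 w3=1 w4=1 w1=1 clk=1
  Δ1: clk:1→0
  (1Δ to stable)
t=16 Δ0: w0=0 w2=1 w3=1 w4=1 w1=1 clk=0
  Δ1: clk:0→1
  Δ2: w2:1→0
  Δ3: w3:1→0, w4:1→0
  Δ4: w0:0→1
  (4Δ to stable)
t=17 Δ0: w0=1 w2=0 w3=0 w4=0 w1=1 clk=1
  Δ1: clk:1→0
  (1Δ to stable)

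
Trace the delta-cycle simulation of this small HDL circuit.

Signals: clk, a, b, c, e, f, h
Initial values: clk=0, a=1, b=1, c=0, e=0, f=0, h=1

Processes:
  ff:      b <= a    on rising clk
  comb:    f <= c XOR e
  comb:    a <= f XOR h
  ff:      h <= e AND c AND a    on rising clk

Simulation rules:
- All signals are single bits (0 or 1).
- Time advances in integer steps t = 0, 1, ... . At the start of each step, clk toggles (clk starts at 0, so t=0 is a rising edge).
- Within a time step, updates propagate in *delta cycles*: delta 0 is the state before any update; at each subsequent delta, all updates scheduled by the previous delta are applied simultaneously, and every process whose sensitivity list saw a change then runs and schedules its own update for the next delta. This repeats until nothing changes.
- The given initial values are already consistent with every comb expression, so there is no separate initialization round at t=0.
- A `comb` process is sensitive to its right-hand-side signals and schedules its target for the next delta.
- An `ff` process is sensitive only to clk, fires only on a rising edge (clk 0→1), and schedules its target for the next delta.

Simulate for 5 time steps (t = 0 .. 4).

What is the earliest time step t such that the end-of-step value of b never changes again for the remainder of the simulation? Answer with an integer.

2

[bits: a,h,clk,c,b,f,e]
t=0: Δ0=1100100 Δ1=1110100 Δ2=1010100 Δ3=0010100 | 3Δ
t=1: Δ0=0010100 Δ1=0000100 | 1Δ
t=2: Δ0=0000100 Δ1=0010100 Δ2=0010000 | 2Δ
t=3: Δ0=0010000 Δ1=0000000 | 1Δ
t=4: Δ0=0000000 Δ1=0010000 | 1Δ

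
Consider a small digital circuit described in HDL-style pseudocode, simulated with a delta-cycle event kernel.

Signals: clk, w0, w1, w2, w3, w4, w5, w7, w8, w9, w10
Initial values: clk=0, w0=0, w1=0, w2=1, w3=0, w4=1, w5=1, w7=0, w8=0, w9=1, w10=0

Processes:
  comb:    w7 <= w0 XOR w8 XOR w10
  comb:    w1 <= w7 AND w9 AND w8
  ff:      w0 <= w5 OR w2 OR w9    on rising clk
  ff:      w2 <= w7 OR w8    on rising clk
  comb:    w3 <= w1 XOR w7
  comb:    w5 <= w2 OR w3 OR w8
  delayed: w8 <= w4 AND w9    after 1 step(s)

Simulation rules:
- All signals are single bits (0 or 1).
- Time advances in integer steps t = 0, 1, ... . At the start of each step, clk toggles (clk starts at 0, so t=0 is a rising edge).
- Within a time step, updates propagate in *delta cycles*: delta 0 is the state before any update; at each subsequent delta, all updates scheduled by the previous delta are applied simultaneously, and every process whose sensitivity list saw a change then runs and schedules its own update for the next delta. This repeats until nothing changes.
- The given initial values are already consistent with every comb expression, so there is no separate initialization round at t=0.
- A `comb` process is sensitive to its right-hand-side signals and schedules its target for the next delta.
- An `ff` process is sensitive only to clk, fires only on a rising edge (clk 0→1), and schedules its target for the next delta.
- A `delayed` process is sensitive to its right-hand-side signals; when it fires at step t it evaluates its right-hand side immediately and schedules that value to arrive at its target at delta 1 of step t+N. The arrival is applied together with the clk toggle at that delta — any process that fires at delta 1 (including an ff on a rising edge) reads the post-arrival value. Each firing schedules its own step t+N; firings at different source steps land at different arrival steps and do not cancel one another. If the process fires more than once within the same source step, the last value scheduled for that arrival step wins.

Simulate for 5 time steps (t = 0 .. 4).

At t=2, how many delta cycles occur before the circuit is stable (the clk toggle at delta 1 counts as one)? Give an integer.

2

t0.Δ0 w3=0 w1=0 w5=1 w8=0 w2=1 clk=0 w7=0 w10=0 w9=1 w0=0 w4=1
t0.Δ1 w3=0 w1=0 w5=1 w8=0 w2=1 clk=1 w7=0 w10=0 w9=1 w0=0 w4=1
t0.Δ2 w3=0 w1=0 w5=1 w8=0 w2=0 clk=1 w7=0 w10=0 w9=1 w0=1 w4=1
t0.Δ3 w3=0 w1=0 w5=0 w8=0 w2=0 clk=1 w7=1 w10=0 w9=1 w0=1 w4=1
t0.Δ4 w3=1 w1=0 w5=0 w8=0 w2=0 clk=1 w7=1 w10=0 w9=1 w0=1 w4=1
t0.Δ5 w3=1 w1=0 w5=1 w8=0 w2=0 clk=1 w7=1 w10=0 w9=1 w0=1 w4=1
t1.Δ0 w3=1 w1=0 w5=1 w8=0 w2=0 clk=1 w7=1 w10=0 w9=1 w0=1 w4=1
t1.Δ1 w3=1 w1=0 w5=1 w8=0 w2=0 clk=0 w7=1 w10=0 w9=1 w0=1 w4=1
t2.Δ0 w3=1 w1=0 w5=1 w8=0 w2=0 clk=0 w7=1 w10=0 w9=1 w0=1 w4=1
t2.Δ1 w3=1 w1=0 w5=1 w8=0 w2=0 clk=1 w7=1 w10=0 w9=1 w0=1 w4=1
t2.Δ2 w3=1 w1=0 w5=1 w8=0 w2=1 clk=1 w7=1 w10=0 w9=1 w0=1 w4=1
t3.Δ0 w3=1 w1=0 w5=1 w8=0 w2=1 clk=1 w7=1 w10=0 w9=1 w0=1 w4=1
t3.Δ1 w3=1 w1=0 w5=1 w8=0 w2=1 clk=0 w7=1 w10=0 w9=1 w0=1 w4=1
t4.Δ0 w3=1 w1=0 w5=1 w8=0 w2=1 clk=0 w7=1 w10=0 w9=1 w0=1 w4=1
t4.Δ1 w3=1 w1=0 w5=1 w8=0 w2=1 clk=1 w7=1 w10=0 w9=1 w0=1 w4=1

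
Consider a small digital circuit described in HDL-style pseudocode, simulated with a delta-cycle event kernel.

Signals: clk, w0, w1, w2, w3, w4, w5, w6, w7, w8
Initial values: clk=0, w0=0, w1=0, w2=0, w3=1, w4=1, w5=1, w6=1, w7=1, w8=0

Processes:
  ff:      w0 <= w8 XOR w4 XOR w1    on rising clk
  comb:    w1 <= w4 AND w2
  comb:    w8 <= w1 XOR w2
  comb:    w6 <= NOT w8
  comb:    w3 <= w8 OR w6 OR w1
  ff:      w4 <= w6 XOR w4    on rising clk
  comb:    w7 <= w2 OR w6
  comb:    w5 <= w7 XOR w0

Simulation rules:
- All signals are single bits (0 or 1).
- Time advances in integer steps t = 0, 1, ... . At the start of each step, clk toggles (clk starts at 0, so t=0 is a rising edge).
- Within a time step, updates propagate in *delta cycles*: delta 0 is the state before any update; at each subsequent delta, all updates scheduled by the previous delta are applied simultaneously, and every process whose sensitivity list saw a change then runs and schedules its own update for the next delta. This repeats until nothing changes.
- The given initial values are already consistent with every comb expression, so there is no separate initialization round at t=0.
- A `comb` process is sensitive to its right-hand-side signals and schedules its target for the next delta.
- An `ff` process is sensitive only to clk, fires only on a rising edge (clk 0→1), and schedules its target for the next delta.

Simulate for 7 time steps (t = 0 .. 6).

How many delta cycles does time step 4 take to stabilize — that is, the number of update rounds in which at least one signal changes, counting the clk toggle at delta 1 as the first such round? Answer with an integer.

3

[bits: w8,w5,w4,w7,w3,w1,w2,clk,w6,w0]
t=0: Δ0=0111100010 Δ1=0111100110 Δ2=0101100111 Δ3=0001100111 | 3Δ
t=1: Δ0=0001100111 Δ1=0001100011 | 1Δ
t=2: Δ0=0001100011 Δ1=0001100111 Δ2=0011100110 Δ3=0111100110 | 3Δ
t=3: Δ0=0111100110 Δ1=0111100010 | 1Δ
t=4: Δ0=0111100010 Δ1=0111100110 Δ2=0101100111 Δ3=0001100111 | 3Δ
t=5: Δ0=0001100111 Δ1=0001100011 | 1Δ
t=6: Δ0=0001100011 Δ1=0001100111 Δ2=0011100110 Δ3=0111100110 | 3Δ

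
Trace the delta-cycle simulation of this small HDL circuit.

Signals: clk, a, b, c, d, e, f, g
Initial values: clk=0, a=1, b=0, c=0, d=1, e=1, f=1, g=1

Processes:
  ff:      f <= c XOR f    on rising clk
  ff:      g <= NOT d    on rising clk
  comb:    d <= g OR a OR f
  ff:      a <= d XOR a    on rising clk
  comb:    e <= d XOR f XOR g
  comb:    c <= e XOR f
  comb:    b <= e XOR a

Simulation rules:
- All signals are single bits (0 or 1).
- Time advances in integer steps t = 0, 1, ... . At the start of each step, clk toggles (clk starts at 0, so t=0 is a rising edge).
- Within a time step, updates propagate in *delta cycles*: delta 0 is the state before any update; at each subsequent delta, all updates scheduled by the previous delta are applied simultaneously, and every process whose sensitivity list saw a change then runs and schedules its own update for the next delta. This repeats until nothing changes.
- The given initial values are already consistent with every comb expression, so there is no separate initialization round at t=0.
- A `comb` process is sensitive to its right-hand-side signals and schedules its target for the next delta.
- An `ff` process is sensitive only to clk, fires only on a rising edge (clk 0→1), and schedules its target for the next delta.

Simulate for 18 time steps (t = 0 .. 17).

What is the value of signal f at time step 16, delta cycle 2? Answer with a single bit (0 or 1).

1

[bits: c,f,e,d,clk,g,b,a]
t=0: Δ0=01110101 Δ1=01111101 Δ2=01111000 Δ3=01011010 Δ4=11011000 | 4Δ
t=1: Δ0=11011000 Δ1=11010000 | 1Δ
t=2: Δ0=11010000 Δ1=11011000 Δ2=10011001 Δ3=00111011 Δ4=10111001 | 4Δ
t=3: Δ0=10111001 Δ1=10110001 | 1Δ
t=4: Δ0=10110001 Δ1=10111001 Δ2=11111000 Δ3=01011010 Δ4=11011000 | 4Δ
t=5: Δ0=11011000 Δ1=11010000 | 1Δ
t=6: Δ0=11010000 Δ1=11011000 Δ2=10011001 Δ3=00111011 Δ4=10111001 | 4Δ
t=7: Δ0=10111001 Δ1=10110001 | 1Δ
t=8: Δ0=10110001 Δ1=10111001 Δ2=11111000 Δ3=01011010 Δ4=11011000 | 4Δ
t=9: Δ0=11011000 Δ1=11010000 | 1Δ
t=10: Δ0=11010000 Δ1=11011000 Δ2=10011001 Δ3=00111011 Δ4=10111001 | 4Δ
t=11: Δ0=10111001 Δ1=10110001 | 1Δ
t=12: Δ0=10110001 Δ1=10111001 Δ2=11111000 Δ3=01011010 Δ4=11011000 | 4Δ
t=13: Δ0=11011000 Δ1=11010000 | 1Δ
t=14: Δ0=11010000 Δ1=11011000 Δ2=10011001 Δ3=00111011 Δ4=10111001 | 4Δ
t=15: Δ0=10111001 Δ1=10110001 | 1Δ
t=16: Δ0=10110001 Δ1=10111001 Δ2=11111000 Δ3=01011010 Δ4=11011000 | 4Δ
t=17: Δ0=11011000 Δ1=11010000 | 1Δ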